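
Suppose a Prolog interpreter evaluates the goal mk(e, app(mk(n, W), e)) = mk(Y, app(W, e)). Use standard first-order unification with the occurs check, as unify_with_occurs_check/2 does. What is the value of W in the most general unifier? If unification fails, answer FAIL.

Decompose mk/2: e = Y,  app(mk(n, W), e) = app(W, e).
Bind Y := e; no other remaining equation mentions Y.
Decompose app/2: mk(n, W) = W,  e = e.
Occurs check fails: W occurs in mk(n, W); the equation W = mk(n, W) has no finite solution.

FAIL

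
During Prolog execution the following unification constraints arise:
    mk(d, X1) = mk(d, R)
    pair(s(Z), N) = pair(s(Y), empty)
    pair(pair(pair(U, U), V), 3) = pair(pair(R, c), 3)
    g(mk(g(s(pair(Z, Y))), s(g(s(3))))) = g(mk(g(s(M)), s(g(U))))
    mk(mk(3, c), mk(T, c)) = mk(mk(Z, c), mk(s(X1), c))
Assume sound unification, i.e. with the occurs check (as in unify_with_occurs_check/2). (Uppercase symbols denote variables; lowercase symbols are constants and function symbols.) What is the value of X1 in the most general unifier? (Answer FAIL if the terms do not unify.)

Decompose mk/2: d = d,  X1 = R.
Delete trivial equation d = d.
Bind X1 := R; substituting into the one remaining equation that mentions X1 gives: mk(mk(3, c), mk(T, c)) = mk(mk(Z, c), mk(s(R), c)).
Decompose pair/2: s(Z) = s(Y),  N = empty.
Decompose s/1: Z = Y.
Bind Z := Y; substituting into the 2 remaining equations that mention Z gives: g(mk(g(s(pair(Y, Y))), s(g(s(3))))) = g(mk(g(s(M)), s(g(U)))),  mk(mk(3, c), mk(T, c)) = mk(mk(Y, c), mk(s(R), c)).
Bind N := empty; no other remaining equation mentions N.
Decompose pair/2: pair(pair(U, U), V) = pair(R, c),  3 = 3.
Decompose pair/2: pair(U, U) = R,  V = c.
Bind R := pair(U, U); substituting into the one remaining equation that mentions R gives: mk(mk(3, c), mk(T, c)) = mk(mk(Y, c), mk(s(pair(U, U)), c)). Substituting into the earlier binding gives X1 := pair(U, U).
Bind V := c; no other remaining equation mentions V.
Delete trivial equation 3 = 3.
Decompose g/1: mk(g(s(pair(Y, Y))), s(g(s(3)))) = mk(g(s(M)), s(g(U))).
Decompose mk/2: g(s(pair(Y, Y))) = g(s(M)),  s(g(s(3))) = s(g(U)).
Decompose g/1: s(pair(Y, Y)) = s(M).
Decompose s/1: pair(Y, Y) = M.
Bind M := pair(Y, Y); no other remaining equation mentions M.
Decompose s/1: g(s(3)) = g(U).
Decompose g/1: s(3) = U.
Bind U := s(3); substituting into the remaining equation gives: mk(mk(3, c), mk(T, c)) = mk(mk(Y, c), mk(s(pair(s(3), s(3))), c)). Substituting into the earlier bindings gives X1 := pair(s(3), s(3)), R := pair(s(3), s(3)).
Decompose mk/2: mk(3, c) = mk(Y, c),  mk(T, c) = mk(s(pair(s(3), s(3))), c).
Decompose mk/2: 3 = Y,  c = c.
Bind Y := 3; no other remaining equation mentions Y. Substituting into the earlier bindings gives Z := 3, M := pair(3, 3).
Delete trivial equation c = c.
Decompose mk/2: T = s(pair(s(3), s(3))),  c = c.
Bind T := s(pair(s(3), s(3))); no other remaining equation mentions T.
Delete trivial equation c = c.
MGU = { X1 = pair(s(3), s(3)), Z = 3, N = empty, R = pair(s(3), s(3)), V = c, M = pair(3, 3), U = s(3), Y = 3, T = s(pair(s(3), s(3))) }, so X1 = pair(s(3), s(3)).

pair(s(3), s(3))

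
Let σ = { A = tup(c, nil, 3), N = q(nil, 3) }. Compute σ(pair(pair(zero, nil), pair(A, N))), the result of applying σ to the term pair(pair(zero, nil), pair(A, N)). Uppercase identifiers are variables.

Replace each occurrence of A with tup(c, nil, 3).
Replace each occurrence of N with q(nil, 3).
Result: pair(pair(zero, nil), pair(tup(c, nil, 3), q(nil, 3))).

pair(pair(zero, nil), pair(tup(c, nil, 3), q(nil, 3)))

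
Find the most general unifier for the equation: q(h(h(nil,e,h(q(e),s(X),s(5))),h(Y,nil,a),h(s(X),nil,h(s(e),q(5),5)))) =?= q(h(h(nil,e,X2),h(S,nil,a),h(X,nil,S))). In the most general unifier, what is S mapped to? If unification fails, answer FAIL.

Decompose q/1: h(h(nil,e,h(q(e),s(X),s(5))),h(Y,nil,a),h(s(X),nil,h(s(e),q(5),5))) =?= h(h(nil,e,X2),h(S,nil,a),h(X,nil,S)).
Decompose h/3: h(nil,e,h(q(e),s(X),s(5))) =?= h(nil,e,X2),  h(Y,nil,a) =?= h(S,nil,a),  h(s(X),nil,h(s(e),q(5),5)) =?= h(X,nil,S).
Decompose h/3: nil =?= nil,  e =?= e,  h(q(e),s(X),s(5)) =?= X2.
Delete trivial equation nil =?= nil.
Delete trivial equation e =?= e.
Bind X2 := h(q(e),s(X),s(5)); no other remaining equation mentions X2.
Decompose h/3: Y =?= S,  nil =?= nil,  a =?= a.
Bind Y := S; no other remaining equation mentions Y.
Delete trivial equation nil =?= nil.
Delete trivial equation a =?= a.
Decompose h/3: s(X) =?= X,  nil =?= nil,  h(s(e),q(5),5) =?= S.
Occurs check fails: X occurs in s(X); the equation X =?= s(X) has no finite solution.

FAIL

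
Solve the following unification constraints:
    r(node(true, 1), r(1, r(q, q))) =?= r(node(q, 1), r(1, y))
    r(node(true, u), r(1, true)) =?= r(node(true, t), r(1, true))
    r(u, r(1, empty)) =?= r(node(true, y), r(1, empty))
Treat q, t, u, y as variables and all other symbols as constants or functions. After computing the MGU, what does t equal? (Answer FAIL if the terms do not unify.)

node(true, r(true, true))

Decompose r/2: node(true, 1) =?= node(q, 1),  r(1, r(q, q)) =?= r(1, y).
Decompose node/2: true =?= q,  1 =?= 1.
Bind q := true; substituting into the one remaining equation that mentions q gives: r(1, r(true, true)) =?= r(1, y).
Delete trivial equation 1 =?= 1.
Decompose r/2: 1 =?= 1,  r(true, true) =?= y.
Delete trivial equation 1 =?= 1.
Bind y := r(true, true); substituting into the one remaining equation that mentions y gives: r(u, r(1, empty)) =?= r(node(true, r(true, true)), r(1, empty)).
Decompose r/2: node(true, u) =?= node(true, t),  r(1, true) =?= r(1, true).
Decompose node/2: true =?= true,  u =?= t.
Delete trivial equation true =?= true.
Bind u := t; substituting into the one remaining equation that mentions u gives: r(t, r(1, empty)) =?= r(node(true, r(true, true)), r(1, empty)).
Delete trivial equation r(1, true) =?= r(1, true).
Decompose r/2: t =?= node(true, r(true, true)),  r(1, empty) =?= r(1, empty).
Bind t := node(true, r(true, true)); no other remaining equation mentions t. Substituting into the earlier binding gives u := node(true, r(true, true)).
Delete trivial equation r(1, empty) =?= r(1, empty).
MGU = { q ↦ true, y ↦ r(true, true), u ↦ node(true, r(true, true)), t ↦ node(true, r(true, true)) }, so t ↦ node(true, r(true, true)).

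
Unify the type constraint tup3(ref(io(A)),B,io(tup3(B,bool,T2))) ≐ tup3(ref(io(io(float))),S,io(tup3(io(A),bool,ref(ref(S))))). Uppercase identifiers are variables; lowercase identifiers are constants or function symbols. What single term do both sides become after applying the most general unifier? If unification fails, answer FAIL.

Decompose tup3/3: ref(io(A)) ≐ ref(io(io(float))),  B ≐ S,  io(tup3(B,bool,T2)) ≐ io(tup3(io(A),bool,ref(ref(S)))).
Decompose ref/1: io(A) ≐ io(io(float)).
Decompose io/1: A ≐ io(float).
Bind A := io(float); substituting into the one remaining equation that mentions A gives: io(tup3(B,bool,T2)) ≐ io(tup3(io(io(float)),bool,ref(ref(S)))).
Bind B := S; substituting into the remaining equation gives: io(tup3(S,bool,T2)) ≐ io(tup3(io(io(float)),bool,ref(ref(S)))).
Decompose io/1: tup3(S,bool,T2) ≐ tup3(io(io(float)),bool,ref(ref(S))).
Decompose tup3/3: S ≐ io(io(float)),  bool ≐ bool,  T2 ≐ ref(ref(S)).
Bind S := io(io(float)); substituting into the one remaining equation that mentions S gives: T2 ≐ ref(ref(io(io(float)))). Substituting into the earlier binding gives B := io(io(float)).
Delete trivial equation bool ≐ bool.
Bind T2 := ref(ref(io(io(float)))).
Applying the MGU to either side gives tup3(ref(io(io(float))),io(io(float)),io(tup3(io(io(float)),bool,ref(ref(io(io(float))))))).

tup3(ref(io(io(float))),io(io(float)),io(tup3(io(io(float)),bool,ref(ref(io(io(float)))))))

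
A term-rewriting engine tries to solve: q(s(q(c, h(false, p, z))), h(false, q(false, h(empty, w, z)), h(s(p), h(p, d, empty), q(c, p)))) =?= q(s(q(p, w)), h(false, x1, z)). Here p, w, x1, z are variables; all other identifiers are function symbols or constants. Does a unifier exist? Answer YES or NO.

YES

Decompose q/2: s(q(c, h(false, p, z))) =?= s(q(p, w)),  h(false, q(false, h(empty, w, z)), h(s(p), h(p, d, empty), q(c, p))) =?= h(false, x1, z).
Decompose s/1: q(c, h(false, p, z)) =?= q(p, w).
Decompose q/2: c =?= p,  h(false, p, z) =?= w.
Bind p := c; substituting into the remaining equations gives: h(false, c, z) =?= w,  h(false, q(false, h(empty, w, z)), h(s(c), h(c, d, empty), q(c, c))) =?= h(false, x1, z).
Bind w := h(false, c, z); substituting into the remaining equation gives: h(false, q(false, h(empty, h(false, c, z), z)), h(s(c), h(c, d, empty), q(c, c))) =?= h(false, x1, z).
Decompose h/3: false =?= false,  q(false, h(empty, h(false, c, z), z)) =?= x1,  h(s(c), h(c, d, empty), q(c, c)) =?= z.
Delete trivial equation false =?= false.
Bind x1 := q(false, h(empty, h(false, c, z), z)); no other remaining equation mentions x1.
Bind z := h(s(c), h(c, d, empty), q(c, c)). Substituting into the earlier bindings gives w := h(false, c, h(s(c), h(c, d, empty), q(c, c))), x1 := q(false, h(empty, h(false, c, h(s(c), h(c, d, empty), q(c, c))), h(s(c), h(c, d, empty), q(c, c)))).
No equations remain and no clash or occurs-check failure arose, so a unifier exists.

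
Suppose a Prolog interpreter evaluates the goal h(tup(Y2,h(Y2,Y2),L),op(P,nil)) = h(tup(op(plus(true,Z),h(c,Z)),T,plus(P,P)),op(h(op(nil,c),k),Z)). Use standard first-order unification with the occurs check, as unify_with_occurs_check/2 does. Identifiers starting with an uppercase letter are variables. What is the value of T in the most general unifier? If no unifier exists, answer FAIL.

h(op(plus(true,nil),h(c,nil)),op(plus(true,nil),h(c,nil)))

Decompose h/2: tup(Y2,h(Y2,Y2),L) = tup(op(plus(true,Z),h(c,Z)),T,plus(P,P)),  op(P,nil) = op(h(op(nil,c),k),Z).
Decompose tup/3: Y2 = op(plus(true,Z),h(c,Z)),  h(Y2,Y2) = T,  L = plus(P,P).
Bind Y2 := op(plus(true,Z),h(c,Z)); substituting into the one remaining equation that mentions Y2 gives: h(op(plus(true,Z),h(c,Z)),op(plus(true,Z),h(c,Z))) = T.
Bind T := h(op(plus(true,Z),h(c,Z)),op(plus(true,Z),h(c,Z))); no other remaining equation mentions T.
Bind L := plus(P,P); no other remaining equation mentions L.
Decompose op/2: P = h(op(nil,c),k),  nil = Z.
Bind P := h(op(nil,c),k); no other remaining equation mentions P. Substituting into the earlier binding gives L := plus(h(op(nil,c),k),h(op(nil,c),k)).
Bind Z := nil. Substituting into the earlier bindings gives Y2 := op(plus(true,nil),h(c,nil)), T := h(op(plus(true,nil),h(c,nil)),op(plus(true,nil),h(c,nil))).
MGU = { Y2 ↦ op(plus(true,nil),h(c,nil)), T ↦ h(op(plus(true,nil),h(c,nil)),op(plus(true,nil),h(c,nil))), L ↦ plus(h(op(nil,c),k),h(op(nil,c),k)), P ↦ h(op(nil,c),k), Z ↦ nil }, so T ↦ h(op(plus(true,nil),h(c,nil)),op(plus(true,nil),h(c,nil))).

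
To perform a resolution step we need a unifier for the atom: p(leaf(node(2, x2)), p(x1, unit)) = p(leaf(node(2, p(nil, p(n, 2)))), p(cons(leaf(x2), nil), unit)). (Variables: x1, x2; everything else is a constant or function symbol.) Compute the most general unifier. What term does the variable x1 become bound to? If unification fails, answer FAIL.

Decompose p/2: leaf(node(2, x2)) = leaf(node(2, p(nil, p(n, 2)))),  p(x1, unit) = p(cons(leaf(x2), nil), unit).
Decompose leaf/1: node(2, x2) = node(2, p(nil, p(n, 2))).
Decompose node/2: 2 = 2,  x2 = p(nil, p(n, 2)).
Delete trivial equation 2 = 2.
Bind x2 := p(nil, p(n, 2)); substituting into the remaining equation gives: p(x1, unit) = p(cons(leaf(p(nil, p(n, 2))), nil), unit).
Decompose p/2: x1 = cons(leaf(p(nil, p(n, 2))), nil),  unit = unit.
Bind x1 := cons(leaf(p(nil, p(n, 2))), nil); no other remaining equation mentions x1.
Delete trivial equation unit = unit.
MGU = { x2 := p(nil, p(n, 2)), x1 := cons(leaf(p(nil, p(n, 2))), nil) }, so x1 := cons(leaf(p(nil, p(n, 2))), nil).

cons(leaf(p(nil, p(n, 2))), nil)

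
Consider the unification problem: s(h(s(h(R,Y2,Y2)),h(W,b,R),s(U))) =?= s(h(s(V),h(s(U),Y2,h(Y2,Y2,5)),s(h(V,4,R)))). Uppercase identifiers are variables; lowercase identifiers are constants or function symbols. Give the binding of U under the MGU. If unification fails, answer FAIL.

h(h(h(b,b,5),b,b),4,h(b,b,5))

Decompose s/1: h(s(h(R,Y2,Y2)),h(W,b,R),s(U)) =?= h(s(V),h(s(U),Y2,h(Y2,Y2,5)),s(h(V,4,R))).
Decompose h/3: s(h(R,Y2,Y2)) =?= s(V),  h(W,b,R) =?= h(s(U),Y2,h(Y2,Y2,5)),  s(U) =?= s(h(V,4,R)).
Decompose s/1: h(R,Y2,Y2) =?= V.
Bind V := h(R,Y2,Y2); substituting into the one remaining equation that mentions V gives: s(U) =?= s(h(h(R,Y2,Y2),4,R)).
Decompose h/3: W =?= s(U),  b =?= Y2,  R =?= h(Y2,Y2,5).
Bind W := s(U); no other remaining equation mentions W.
Bind Y2 := b; substituting into the remaining equations gives: R =?= h(b,b,5),  s(U) =?= s(h(h(R,b,b),4,R)). Substituting into the earlier binding gives V := h(R,b,b).
Bind R := h(b,b,5); substituting into the remaining equation gives: s(U) =?= s(h(h(h(b,b,5),b,b),4,h(b,b,5))). Substituting into the earlier binding gives V := h(h(b,b,5),b,b).
Decompose s/1: U =?= h(h(h(b,b,5),b,b),4,h(b,b,5)).
Bind U := h(h(h(b,b,5),b,b),4,h(b,b,5)). Substituting into the earlier binding gives W := s(h(h(h(b,b,5),b,b),4,h(b,b,5))).
MGU = { V ↦ h(h(b,b,5),b,b), W ↦ s(h(h(h(b,b,5),b,b),4,h(b,b,5))), Y2 ↦ b, R ↦ h(b,b,5), U ↦ h(h(h(b,b,5),b,b),4,h(b,b,5)) }, so U ↦ h(h(h(b,b,5),b,b),4,h(b,b,5)).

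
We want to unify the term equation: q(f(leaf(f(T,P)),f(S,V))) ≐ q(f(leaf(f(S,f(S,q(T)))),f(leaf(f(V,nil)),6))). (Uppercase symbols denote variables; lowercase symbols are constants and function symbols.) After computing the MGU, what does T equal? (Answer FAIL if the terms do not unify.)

Decompose q/1: f(leaf(f(T,P)),f(S,V)) ≐ f(leaf(f(S,f(S,q(T)))),f(leaf(f(V,nil)),6)).
Decompose f/2: leaf(f(T,P)) ≐ leaf(f(S,f(S,q(T)))),  f(S,V) ≐ f(leaf(f(V,nil)),6).
Decompose leaf/1: f(T,P) ≐ f(S,f(S,q(T))).
Decompose f/2: T ≐ S,  P ≐ f(S,q(T)).
Bind T := S; substituting into the one remaining equation that mentions T gives: P ≐ f(S,q(S)).
Bind P := f(S,q(S)); no other remaining equation mentions P.
Decompose f/2: S ≐ leaf(f(V,nil)),  V ≐ 6.
Bind S := leaf(f(V,nil)); no other remaining equation mentions S. Substituting into the earlier bindings gives T := leaf(f(V,nil)), P := f(leaf(f(V,nil)),q(leaf(f(V,nil)))).
Bind V := 6. Substituting into the earlier bindings gives T := leaf(f(6,nil)), P := f(leaf(f(6,nil)),q(leaf(f(6,nil)))), S := leaf(f(6,nil)).
MGU = { T -> leaf(f(6,nil)), P -> f(leaf(f(6,nil)),q(leaf(f(6,nil)))), S -> leaf(f(6,nil)), V -> 6 }, so T -> leaf(f(6,nil)).

leaf(f(6,nil))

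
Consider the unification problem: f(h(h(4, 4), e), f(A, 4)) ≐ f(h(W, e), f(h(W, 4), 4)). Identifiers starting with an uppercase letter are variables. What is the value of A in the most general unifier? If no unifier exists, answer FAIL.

Decompose f/2: h(h(4, 4), e) ≐ h(W, e),  f(A, 4) ≐ f(h(W, 4), 4).
Decompose h/2: h(4, 4) ≐ W,  e ≐ e.
Bind W := h(4, 4); substituting into the one remaining equation that mentions W gives: f(A, 4) ≐ f(h(h(4, 4), 4), 4).
Delete trivial equation e ≐ e.
Decompose f/2: A ≐ h(h(4, 4), 4),  4 ≐ 4.
Bind A := h(h(4, 4), 4); no other remaining equation mentions A.
Delete trivial equation 4 ≐ 4.
MGU = { W -> h(4, 4), A -> h(h(4, 4), 4) }, so A -> h(h(4, 4), 4).

h(h(4, 4), 4)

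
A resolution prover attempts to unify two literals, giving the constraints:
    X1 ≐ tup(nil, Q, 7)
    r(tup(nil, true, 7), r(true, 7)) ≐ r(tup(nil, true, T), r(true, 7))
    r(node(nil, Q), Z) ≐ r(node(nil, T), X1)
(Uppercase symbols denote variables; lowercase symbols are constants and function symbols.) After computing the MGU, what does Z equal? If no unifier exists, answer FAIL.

tup(nil, 7, 7)

Bind X1 := tup(nil, Q, 7); substituting into the one remaining equation that mentions X1 gives: r(node(nil, Q), Z) ≐ r(node(nil, T), tup(nil, Q, 7)).
Decompose r/2: tup(nil, true, 7) ≐ tup(nil, true, T),  r(true, 7) ≐ r(true, 7).
Decompose tup/3: nil ≐ nil,  true ≐ true,  7 ≐ T.
Delete trivial equation nil ≐ nil.
Delete trivial equation true ≐ true.
Bind T := 7; substituting into the one remaining equation that mentions T gives: r(node(nil, Q), Z) ≐ r(node(nil, 7), tup(nil, Q, 7)).
Delete trivial equation r(true, 7) ≐ r(true, 7).
Decompose r/2: node(nil, Q) ≐ node(nil, 7),  Z ≐ tup(nil, Q, 7).
Decompose node/2: nil ≐ nil,  Q ≐ 7.
Delete trivial equation nil ≐ nil.
Bind Q := 7; substituting into the remaining equation gives: Z ≐ tup(nil, 7, 7). Substituting into the earlier binding gives X1 := tup(nil, 7, 7).
Bind Z := tup(nil, 7, 7).
MGU = { X1 ↦ tup(nil, 7, 7), T ↦ 7, Q ↦ 7, Z ↦ tup(nil, 7, 7) }, so Z ↦ tup(nil, 7, 7).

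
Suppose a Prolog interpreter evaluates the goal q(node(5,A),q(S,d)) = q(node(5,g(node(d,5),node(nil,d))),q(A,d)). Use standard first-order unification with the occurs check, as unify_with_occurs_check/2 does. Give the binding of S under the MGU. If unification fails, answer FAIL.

Decompose q/2: node(5,A) = node(5,g(node(d,5),node(nil,d))),  q(S,d) = q(A,d).
Decompose node/2: 5 = 5,  A = g(node(d,5),node(nil,d)).
Delete trivial equation 5 = 5.
Bind A := g(node(d,5),node(nil,d)); substituting into the remaining equation gives: q(S,d) = q(g(node(d,5),node(nil,d)),d).
Decompose q/2: S = g(node(d,5),node(nil,d)),  d = d.
Bind S := g(node(d,5),node(nil,d)); no other remaining equation mentions S.
Delete trivial equation d = d.
MGU = { A = g(node(d,5),node(nil,d)), S = g(node(d,5),node(nil,d)) }, so S = g(node(d,5),node(nil,d)).

g(node(d,5),node(nil,d))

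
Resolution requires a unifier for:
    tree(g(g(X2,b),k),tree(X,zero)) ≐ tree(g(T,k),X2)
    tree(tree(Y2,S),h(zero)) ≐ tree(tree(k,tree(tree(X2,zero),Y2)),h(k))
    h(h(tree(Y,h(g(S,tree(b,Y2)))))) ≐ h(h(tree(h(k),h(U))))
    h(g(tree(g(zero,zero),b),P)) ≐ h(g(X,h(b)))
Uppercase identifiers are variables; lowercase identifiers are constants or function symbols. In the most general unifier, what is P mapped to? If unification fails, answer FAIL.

FAIL

Decompose tree/2: g(g(X2,b),k) ≐ g(T,k),  tree(X,zero) ≐ X2.
Decompose g/2: g(X2,b) ≐ T,  k ≐ k.
Bind T := g(X2,b); no other remaining equation mentions T.
Delete trivial equation k ≐ k.
Bind X2 := tree(X,zero); substituting into the one remaining equation that mentions X2 gives: tree(tree(Y2,S),h(zero)) ≐ tree(tree(k,tree(tree(tree(X,zero),zero),Y2)),h(k)). Substituting into the earlier binding gives T := g(tree(X,zero),b).
Decompose tree/2: tree(Y2,S) ≐ tree(k,tree(tree(tree(X,zero),zero),Y2)),  h(zero) ≐ h(k).
Decompose tree/2: Y2 ≐ k,  S ≐ tree(tree(tree(X,zero),zero),Y2).
Bind Y2 := k; substituting into the 2 remaining equations that mention Y2 gives: S ≐ tree(tree(tree(X,zero),zero),k),  h(h(tree(Y,h(g(S,tree(b,k)))))) ≐ h(h(tree(h(k),h(U)))).
Bind S := tree(tree(tree(X,zero),zero),k); substituting into the one remaining equation that mentions S gives: h(h(tree(Y,h(g(tree(tree(tree(X,zero),zero),k),tree(b,k)))))) ≐ h(h(tree(h(k),h(U)))).
Decompose h/1: zero ≐ k.
Clash: constants zero and k differ; no unifier exists.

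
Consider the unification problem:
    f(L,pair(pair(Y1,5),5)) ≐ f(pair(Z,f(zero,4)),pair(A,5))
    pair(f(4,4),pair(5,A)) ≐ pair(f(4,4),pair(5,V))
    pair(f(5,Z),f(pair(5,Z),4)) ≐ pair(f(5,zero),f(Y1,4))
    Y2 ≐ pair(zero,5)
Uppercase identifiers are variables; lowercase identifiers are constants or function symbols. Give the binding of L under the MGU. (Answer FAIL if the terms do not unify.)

Decompose f/2: L ≐ pair(Z,f(zero,4)),  pair(pair(Y1,5),5) ≐ pair(A,5).
Bind L := pair(Z,f(zero,4)); no other remaining equation mentions L.
Decompose pair/2: pair(Y1,5) ≐ A,  5 ≐ 5.
Bind A := pair(Y1,5); substituting into the one remaining equation that mentions A gives: pair(f(4,4),pair(5,pair(Y1,5))) ≐ pair(f(4,4),pair(5,V)).
Delete trivial equation 5 ≐ 5.
Decompose pair/2: f(4,4) ≐ f(4,4),  pair(5,pair(Y1,5)) ≐ pair(5,V).
Delete trivial equation f(4,4) ≐ f(4,4).
Decompose pair/2: 5 ≐ 5,  pair(Y1,5) ≐ V.
Delete trivial equation 5 ≐ 5.
Bind V := pair(Y1,5); no other remaining equation mentions V.
Decompose pair/2: f(5,Z) ≐ f(5,zero),  f(pair(5,Z),4) ≐ f(Y1,4).
Decompose f/2: 5 ≐ 5,  Z ≐ zero.
Delete trivial equation 5 ≐ 5.
Bind Z := zero; substituting into the one remaining equation that mentions Z gives: f(pair(5,zero),4) ≐ f(Y1,4). Substituting into the earlier binding gives L := pair(zero,f(zero,4)).
Decompose f/2: pair(5,zero) ≐ Y1,  4 ≐ 4.
Bind Y1 := pair(5,zero); no other remaining equation mentions Y1. Substituting into the earlier bindings gives A := pair(pair(5,zero),5), V := pair(pair(5,zero),5).
Delete trivial equation 4 ≐ 4.
Bind Y2 := pair(zero,5).
MGU = { L := pair(zero,f(zero,4)), A := pair(pair(5,zero),5), V := pair(pair(5,zero),5), Z := zero, Y1 := pair(5,zero), Y2 := pair(zero,5) }, so L := pair(zero,f(zero,4)).

pair(zero,f(zero,4))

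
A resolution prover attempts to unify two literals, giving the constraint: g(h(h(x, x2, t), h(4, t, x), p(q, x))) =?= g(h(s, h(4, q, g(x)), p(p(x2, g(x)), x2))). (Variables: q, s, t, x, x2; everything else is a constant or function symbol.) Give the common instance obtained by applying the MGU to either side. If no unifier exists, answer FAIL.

FAIL

Decompose g/1: h(h(x, x2, t), h(4, t, x), p(q, x)) =?= h(s, h(4, q, g(x)), p(p(x2, g(x)), x2)).
Decompose h/3: h(x, x2, t) =?= s,  h(4, t, x) =?= h(4, q, g(x)),  p(q, x) =?= p(p(x2, g(x)), x2).
Bind s := h(x, x2, t); no other remaining equation mentions s.
Decompose h/3: 4 =?= 4,  t =?= q,  x =?= g(x).
Delete trivial equation 4 =?= 4.
Bind t := q; no other remaining equation mentions t. Substituting into the earlier binding gives s := h(x, x2, q).
Occurs check fails: x occurs in g(x); the equation x =?= g(x) has no finite solution.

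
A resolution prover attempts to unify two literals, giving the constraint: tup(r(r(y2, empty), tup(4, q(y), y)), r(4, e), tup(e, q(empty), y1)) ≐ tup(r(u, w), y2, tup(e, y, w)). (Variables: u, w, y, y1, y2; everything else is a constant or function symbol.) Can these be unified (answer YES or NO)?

YES

Decompose tup/3: r(r(y2, empty), tup(4, q(y), y)) ≐ r(u, w),  r(4, e) ≐ y2,  tup(e, q(empty), y1) ≐ tup(e, y, w).
Decompose r/2: r(y2, empty) ≐ u,  tup(4, q(y), y) ≐ w.
Bind u := r(y2, empty); no other remaining equation mentions u.
Bind w := tup(4, q(y), y); substituting into the one remaining equation that mentions w gives: tup(e, q(empty), y1) ≐ tup(e, y, tup(4, q(y), y)).
Bind y2 := r(4, e); no other remaining equation mentions y2. Substituting into the earlier binding gives u := r(r(4, e), empty).
Decompose tup/3: e ≐ e,  q(empty) ≐ y,  y1 ≐ tup(4, q(y), y).
Delete trivial equation e ≐ e.
Bind y := q(empty); substituting into the remaining equation gives: y1 ≐ tup(4, q(q(empty)), q(empty)). Substituting into the earlier binding gives w := tup(4, q(q(empty)), q(empty)).
Bind y1 := tup(4, q(q(empty)), q(empty)).
No equations remain and no clash or occurs-check failure arose, so a unifier exists.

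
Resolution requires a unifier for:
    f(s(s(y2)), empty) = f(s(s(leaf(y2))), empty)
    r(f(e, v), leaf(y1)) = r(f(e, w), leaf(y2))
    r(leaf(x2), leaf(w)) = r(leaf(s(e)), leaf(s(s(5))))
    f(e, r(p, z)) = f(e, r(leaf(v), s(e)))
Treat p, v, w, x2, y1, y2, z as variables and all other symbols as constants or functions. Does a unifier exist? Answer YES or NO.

Decompose f/2: s(s(y2)) = s(s(leaf(y2))),  empty = empty.
Decompose s/1: s(y2) = s(leaf(y2)).
Decompose s/1: y2 = leaf(y2).
Occurs check fails: y2 occurs in leaf(y2); the equation y2 = leaf(y2) has no finite solution.

NO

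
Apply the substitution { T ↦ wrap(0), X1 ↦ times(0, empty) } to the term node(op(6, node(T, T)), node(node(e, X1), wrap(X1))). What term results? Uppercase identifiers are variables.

node(op(6, node(wrap(0), wrap(0))), node(node(e, times(0, empty)), wrap(times(0, empty))))

Replace each occurrence of T with wrap(0).
Replace each occurrence of X1 with times(0, empty).
Result: node(op(6, node(wrap(0), wrap(0))), node(node(e, times(0, empty)), wrap(times(0, empty)))).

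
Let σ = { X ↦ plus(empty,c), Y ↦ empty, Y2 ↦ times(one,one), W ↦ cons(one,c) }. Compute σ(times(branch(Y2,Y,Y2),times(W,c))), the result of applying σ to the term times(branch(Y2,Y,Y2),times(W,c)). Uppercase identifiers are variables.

times(branch(times(one,one),empty,times(one,one)),times(cons(one,c),c))

Replace each occurrence of Y with empty.
Replace each occurrence of Y2 with times(one,one).
Replace each occurrence of W with cons(one,c).
Result: times(branch(times(one,one),empty,times(one,one)),times(cons(one,c),c)).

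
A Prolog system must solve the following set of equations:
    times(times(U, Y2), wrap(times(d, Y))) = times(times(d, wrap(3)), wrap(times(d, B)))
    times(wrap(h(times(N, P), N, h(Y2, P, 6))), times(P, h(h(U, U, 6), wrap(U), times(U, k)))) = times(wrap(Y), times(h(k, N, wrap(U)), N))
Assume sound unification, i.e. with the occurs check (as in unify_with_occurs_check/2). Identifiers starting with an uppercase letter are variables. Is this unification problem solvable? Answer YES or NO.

YES

Decompose times/2: times(U, Y2) = times(d, wrap(3)),  wrap(times(d, Y)) = wrap(times(d, B)).
Decompose times/2: U = d,  Y2 = wrap(3).
Bind U := d; substituting into the one remaining equation that mentions U gives: times(wrap(h(times(N, P), N, h(Y2, P, 6))), times(P, h(h(d, d, 6), wrap(d), times(d, k)))) = times(wrap(Y), times(h(k, N, wrap(d)), N)).
Bind Y2 := wrap(3); substituting into the one remaining equation that mentions Y2 gives: times(wrap(h(times(N, P), N, h(wrap(3), P, 6))), times(P, h(h(d, d, 6), wrap(d), times(d, k)))) = times(wrap(Y), times(h(k, N, wrap(d)), N)).
Decompose wrap/1: times(d, Y) = times(d, B).
Decompose times/2: d = d,  Y = B.
Delete trivial equation d = d.
Bind Y := B; substituting into the remaining equation gives: times(wrap(h(times(N, P), N, h(wrap(3), P, 6))), times(P, h(h(d, d, 6), wrap(d), times(d, k)))) = times(wrap(B), times(h(k, N, wrap(d)), N)).
Decompose times/2: wrap(h(times(N, P), N, h(wrap(3), P, 6))) = wrap(B),  times(P, h(h(d, d, 6), wrap(d), times(d, k))) = times(h(k, N, wrap(d)), N).
Decompose wrap/1: h(times(N, P), N, h(wrap(3), P, 6)) = B.
Bind B := h(times(N, P), N, h(wrap(3), P, 6)); no other remaining equation mentions B. Substituting into the earlier binding gives Y := h(times(N, P), N, h(wrap(3), P, 6)).
Decompose times/2: P = h(k, N, wrap(d)),  h(h(d, d, 6), wrap(d), times(d, k)) = N.
Bind P := h(k, N, wrap(d)); no other remaining equation mentions P. Substituting into the earlier bindings gives Y := h(times(N, h(k, N, wrap(d))), N, h(wrap(3), h(k, N, wrap(d)), 6)), B := h(times(N, h(k, N, wrap(d))), N, h(wrap(3), h(k, N, wrap(d)), 6)).
Bind N := h(h(d, d, 6), wrap(d), times(d, k)). Substituting into the earlier bindings gives Y := h(times(h(h(d, d, 6), wrap(d), times(d, k)), h(k, h(h(d, d, 6), wrap(d), times(d, k)), wrap(d))), h(h(d, d, 6), wrap(d), times(d, k)), h(wrap(3), h(k, h(h(d, d, 6), wrap(d), times(d, k)), wrap(d)), 6)), B := h(times(h(h(d, d, 6), wrap(d), times(d, k)), h(k, h(h(d, d, 6), wrap(d), times(d, k)), wrap(d))), h(h(d, d, 6), wrap(d), times(d, k)), h(wrap(3), h(k, h(h(d, d, 6), wrap(d), times(d, k)), wrap(d)), 6)), P := h(k, h(h(d, d, 6), wrap(d), times(d, k)), wrap(d)).
No equations remain and no clash or occurs-check failure arose, so a unifier exists.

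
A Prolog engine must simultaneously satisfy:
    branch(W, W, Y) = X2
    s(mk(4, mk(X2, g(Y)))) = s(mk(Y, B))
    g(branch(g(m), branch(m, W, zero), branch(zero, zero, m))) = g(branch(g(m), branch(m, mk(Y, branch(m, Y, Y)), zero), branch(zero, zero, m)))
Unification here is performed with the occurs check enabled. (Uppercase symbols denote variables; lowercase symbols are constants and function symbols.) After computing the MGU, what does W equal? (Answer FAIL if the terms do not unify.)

mk(4, branch(m, 4, 4))

Bind X2 := branch(W, W, Y); substituting into the one remaining equation that mentions X2 gives: s(mk(4, mk(branch(W, W, Y), g(Y)))) = s(mk(Y, B)).
Decompose s/1: mk(4, mk(branch(W, W, Y), g(Y))) = mk(Y, B).
Decompose mk/2: 4 = Y,  mk(branch(W, W, Y), g(Y)) = B.
Bind Y := 4; substituting into the remaining equations gives: mk(branch(W, W, 4), g(4)) = B,  g(branch(g(m), branch(m, W, zero), branch(zero, zero, m))) = g(branch(g(m), branch(m, mk(4, branch(m, 4, 4)), zero), branch(zero, zero, m))). Substituting into the earlier binding gives X2 := branch(W, W, 4).
Bind B := mk(branch(W, W, 4), g(4)); no other remaining equation mentions B.
Decompose g/1: branch(g(m), branch(m, W, zero), branch(zero, zero, m)) = branch(g(m), branch(m, mk(4, branch(m, 4, 4)), zero), branch(zero, zero, m)).
Decompose branch/3: g(m) = g(m),  branch(m, W, zero) = branch(m, mk(4, branch(m, 4, 4)), zero),  branch(zero, zero, m) = branch(zero, zero, m).
Delete trivial equation g(m) = g(m).
Decompose branch/3: m = m,  W = mk(4, branch(m, 4, 4)),  zero = zero.
Delete trivial equation m = m.
Bind W := mk(4, branch(m, 4, 4)); no other remaining equation mentions W. Substituting into the earlier bindings gives X2 := branch(mk(4, branch(m, 4, 4)), mk(4, branch(m, 4, 4)), 4), B := mk(branch(mk(4, branch(m, 4, 4)), mk(4, branch(m, 4, 4)), 4), g(4)).
Delete trivial equation zero = zero.
Delete trivial equation branch(zero, zero, m) = branch(zero, zero, m).
MGU = { X2 -> branch(mk(4, branch(m, 4, 4)), mk(4, branch(m, 4, 4)), 4), Y -> 4, B -> mk(branch(mk(4, branch(m, 4, 4)), mk(4, branch(m, 4, 4)), 4), g(4)), W -> mk(4, branch(m, 4, 4)) }, so W -> mk(4, branch(m, 4, 4)).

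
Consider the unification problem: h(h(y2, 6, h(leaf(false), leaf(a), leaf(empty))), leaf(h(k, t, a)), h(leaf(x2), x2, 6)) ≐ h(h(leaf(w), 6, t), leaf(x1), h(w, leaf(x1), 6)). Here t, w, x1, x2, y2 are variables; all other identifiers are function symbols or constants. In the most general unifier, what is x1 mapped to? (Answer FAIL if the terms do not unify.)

h(k, h(leaf(false), leaf(a), leaf(empty)), a)

Decompose h/3: h(y2, 6, h(leaf(false), leaf(a), leaf(empty))) ≐ h(leaf(w), 6, t),  leaf(h(k, t, a)) ≐ leaf(x1),  h(leaf(x2), x2, 6) ≐ h(w, leaf(x1), 6).
Decompose h/3: y2 ≐ leaf(w),  6 ≐ 6,  h(leaf(false), leaf(a), leaf(empty)) ≐ t.
Bind y2 := leaf(w); no other remaining equation mentions y2.
Delete trivial equation 6 ≐ 6.
Bind t := h(leaf(false), leaf(a), leaf(empty)); substituting into the one remaining equation that mentions t gives: leaf(h(k, h(leaf(false), leaf(a), leaf(empty)), a)) ≐ leaf(x1).
Decompose leaf/1: h(k, h(leaf(false), leaf(a), leaf(empty)), a) ≐ x1.
Bind x1 := h(k, h(leaf(false), leaf(a), leaf(empty)), a); substituting into the remaining equation gives: h(leaf(x2), x2, 6) ≐ h(w, leaf(h(k, h(leaf(false), leaf(a), leaf(empty)), a)), 6).
Decompose h/3: leaf(x2) ≐ w,  x2 ≐ leaf(h(k, h(leaf(false), leaf(a), leaf(empty)), a)),  6 ≐ 6.
Bind w := leaf(x2); no other remaining equation mentions w. Substituting into the earlier binding gives y2 := leaf(leaf(x2)).
Bind x2 := leaf(h(k, h(leaf(false), leaf(a), leaf(empty)), a)); no other remaining equation mentions x2. Substituting into the earlier bindings gives y2 := leaf(leaf(leaf(h(k, h(leaf(false), leaf(a), leaf(empty)), a)))), w := leaf(leaf(h(k, h(leaf(false), leaf(a), leaf(empty)), a))).
Delete trivial equation 6 ≐ 6.
MGU = { y2 := leaf(leaf(leaf(h(k, h(leaf(false), leaf(a), leaf(empty)), a)))), t := h(leaf(false), leaf(a), leaf(empty)), x1 := h(k, h(leaf(false), leaf(a), leaf(empty)), a), w := leaf(leaf(h(k, h(leaf(false), leaf(a), leaf(empty)), a))), x2 := leaf(h(k, h(leaf(false), leaf(a), leaf(empty)), a)) }, so x1 := h(k, h(leaf(false), leaf(a), leaf(empty)), a).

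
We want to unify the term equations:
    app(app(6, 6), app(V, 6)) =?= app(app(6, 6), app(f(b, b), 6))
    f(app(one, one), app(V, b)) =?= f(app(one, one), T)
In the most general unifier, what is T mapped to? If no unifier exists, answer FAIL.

Decompose app/2: app(6, 6) =?= app(6, 6),  app(V, 6) =?= app(f(b, b), 6).
Delete trivial equation app(6, 6) =?= app(6, 6).
Decompose app/2: V =?= f(b, b),  6 =?= 6.
Bind V := f(b, b); substituting into the one remaining equation that mentions V gives: f(app(one, one), app(f(b, b), b)) =?= f(app(one, one), T).
Delete trivial equation 6 =?= 6.
Decompose f/2: app(one, one) =?= app(one, one),  app(f(b, b), b) =?= T.
Delete trivial equation app(one, one) =?= app(one, one).
Bind T := app(f(b, b), b).
MGU = { V ↦ f(b, b), T ↦ app(f(b, b), b) }, so T ↦ app(f(b, b), b).

app(f(b, b), b)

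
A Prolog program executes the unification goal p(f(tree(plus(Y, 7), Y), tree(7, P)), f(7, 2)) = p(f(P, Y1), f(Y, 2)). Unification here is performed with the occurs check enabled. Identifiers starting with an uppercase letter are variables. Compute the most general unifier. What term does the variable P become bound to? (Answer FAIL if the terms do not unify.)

Decompose p/2: f(tree(plus(Y, 7), Y), tree(7, P)) = f(P, Y1),  f(7, 2) = f(Y, 2).
Decompose f/2: tree(plus(Y, 7), Y) = P,  tree(7, P) = Y1.
Bind P := tree(plus(Y, 7), Y); substituting into the one remaining equation that mentions P gives: tree(7, tree(plus(Y, 7), Y)) = Y1.
Bind Y1 := tree(7, tree(plus(Y, 7), Y)); no other remaining equation mentions Y1.
Decompose f/2: 7 = Y,  2 = 2.
Bind Y := 7; no other remaining equation mentions Y. Substituting into the earlier bindings gives P := tree(plus(7, 7), 7), Y1 := tree(7, tree(plus(7, 7), 7)).
Delete trivial equation 2 = 2.
MGU = { P -> tree(plus(7, 7), 7), Y1 -> tree(7, tree(plus(7, 7), 7)), Y -> 7 }, so P -> tree(plus(7, 7), 7).

tree(plus(7, 7), 7)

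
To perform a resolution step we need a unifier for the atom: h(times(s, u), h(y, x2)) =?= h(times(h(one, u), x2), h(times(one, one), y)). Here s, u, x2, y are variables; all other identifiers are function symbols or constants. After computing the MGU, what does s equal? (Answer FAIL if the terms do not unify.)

Decompose h/2: times(s, u) =?= times(h(one, u), x2),  h(y, x2) =?= h(times(one, one), y).
Decompose times/2: s =?= h(one, u),  u =?= x2.
Bind s := h(one, u); no other remaining equation mentions s.
Bind u := x2; no other remaining equation mentions u. Substituting into the earlier binding gives s := h(one, x2).
Decompose h/2: y =?= times(one, one),  x2 =?= y.
Bind y := times(one, one); substituting into the remaining equation gives: x2 =?= times(one, one).
Bind x2 := times(one, one). Substituting into the earlier bindings gives s := h(one, times(one, one)), u := times(one, one).
MGU = { s ↦ h(one, times(one, one)), u ↦ times(one, one), y ↦ times(one, one), x2 ↦ times(one, one) }, so s ↦ h(one, times(one, one)).

h(one, times(one, one))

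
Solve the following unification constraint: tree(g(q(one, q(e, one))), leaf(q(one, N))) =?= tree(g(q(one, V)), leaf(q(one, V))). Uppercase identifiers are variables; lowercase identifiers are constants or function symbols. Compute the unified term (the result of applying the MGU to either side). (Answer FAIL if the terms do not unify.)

tree(g(q(one, q(e, one))), leaf(q(one, q(e, one))))

Decompose tree/2: g(q(one, q(e, one))) =?= g(q(one, V)),  leaf(q(one, N)) =?= leaf(q(one, V)).
Decompose g/1: q(one, q(e, one)) =?= q(one, V).
Decompose q/2: one =?= one,  q(e, one) =?= V.
Delete trivial equation one =?= one.
Bind V := q(e, one); substituting into the remaining equation gives: leaf(q(one, N)) =?= leaf(q(one, q(e, one))).
Decompose leaf/1: q(one, N) =?= q(one, q(e, one)).
Decompose q/2: one =?= one,  N =?= q(e, one).
Delete trivial equation one =?= one.
Bind N := q(e, one).
Applying the MGU to either side gives tree(g(q(one, q(e, one))), leaf(q(one, q(e, one)))).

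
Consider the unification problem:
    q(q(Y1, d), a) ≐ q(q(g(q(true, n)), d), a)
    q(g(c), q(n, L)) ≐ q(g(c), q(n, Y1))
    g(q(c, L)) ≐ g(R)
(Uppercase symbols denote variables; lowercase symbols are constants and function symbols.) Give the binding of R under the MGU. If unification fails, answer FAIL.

q(c, g(q(true, n)))

Decompose q/2: q(Y1, d) ≐ q(g(q(true, n)), d),  a ≐ a.
Decompose q/2: Y1 ≐ g(q(true, n)),  d ≐ d.
Bind Y1 := g(q(true, n)); substituting into the one remaining equation that mentions Y1 gives: q(g(c), q(n, L)) ≐ q(g(c), q(n, g(q(true, n)))).
Delete trivial equation d ≐ d.
Delete trivial equation a ≐ a.
Decompose q/2: g(c) ≐ g(c),  q(n, L) ≐ q(n, g(q(true, n))).
Delete trivial equation g(c) ≐ g(c).
Decompose q/2: n ≐ n,  L ≐ g(q(true, n)).
Delete trivial equation n ≐ n.
Bind L := g(q(true, n)); substituting into the remaining equation gives: g(q(c, g(q(true, n)))) ≐ g(R).
Decompose g/1: q(c, g(q(true, n))) ≐ R.
Bind R := q(c, g(q(true, n))).
MGU = { Y1 ↦ g(q(true, n)), L ↦ g(q(true, n)), R ↦ q(c, g(q(true, n))) }, so R ↦ q(c, g(q(true, n))).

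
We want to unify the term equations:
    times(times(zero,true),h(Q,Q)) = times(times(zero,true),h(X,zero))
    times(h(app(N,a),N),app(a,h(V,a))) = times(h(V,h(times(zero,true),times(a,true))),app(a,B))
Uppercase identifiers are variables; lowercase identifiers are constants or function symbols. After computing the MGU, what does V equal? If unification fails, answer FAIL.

Decompose times/2: times(zero,true) = times(zero,true),  h(Q,Q) = h(X,zero).
Delete trivial equation times(zero,true) = times(zero,true).
Decompose h/2: Q = X,  Q = zero.
Bind Q := X; substituting into the one remaining equation that mentions Q gives: X = zero.
Bind X := zero; no other remaining equation mentions X. Substituting into the earlier binding gives Q := zero.
Decompose times/2: h(app(N,a),N) = h(V,h(times(zero,true),times(a,true))),  app(a,h(V,a)) = app(a,B).
Decompose h/2: app(N,a) = V,  N = h(times(zero,true),times(a,true)).
Bind V := app(N,a); substituting into the one remaining equation that mentions V gives: app(a,h(app(N,a),a)) = app(a,B).
Bind N := h(times(zero,true),times(a,true)); substituting into the remaining equation gives: app(a,h(app(h(times(zero,true),times(a,true)),a),a)) = app(a,B). Substituting into the earlier binding gives V := app(h(times(zero,true),times(a,true)),a).
Decompose app/2: a = a,  h(app(h(times(zero,true),times(a,true)),a),a) = B.
Delete trivial equation a = a.
Bind B := h(app(h(times(zero,true),times(a,true)),a),a).
MGU = { Q := zero, X := zero, V := app(h(times(zero,true),times(a,true)),a), N := h(times(zero,true),times(a,true)), B := h(app(h(times(zero,true),times(a,true)),a),a) }, so V := app(h(times(zero,true),times(a,true)),a).

app(h(times(zero,true),times(a,true)),a)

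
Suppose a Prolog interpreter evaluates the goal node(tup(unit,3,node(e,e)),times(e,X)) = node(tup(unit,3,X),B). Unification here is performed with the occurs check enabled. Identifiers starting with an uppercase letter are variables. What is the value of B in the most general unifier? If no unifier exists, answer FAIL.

times(e,node(e,e))

Decompose node/2: tup(unit,3,node(e,e)) = tup(unit,3,X),  times(e,X) = B.
Decompose tup/3: unit = unit,  3 = 3,  node(e,e) = X.
Delete trivial equation unit = unit.
Delete trivial equation 3 = 3.
Bind X := node(e,e); substituting into the remaining equation gives: times(e,node(e,e)) = B.
Bind B := times(e,node(e,e)).
MGU = { X ↦ node(e,e), B ↦ times(e,node(e,e)) }, so B ↦ times(e,node(e,e)).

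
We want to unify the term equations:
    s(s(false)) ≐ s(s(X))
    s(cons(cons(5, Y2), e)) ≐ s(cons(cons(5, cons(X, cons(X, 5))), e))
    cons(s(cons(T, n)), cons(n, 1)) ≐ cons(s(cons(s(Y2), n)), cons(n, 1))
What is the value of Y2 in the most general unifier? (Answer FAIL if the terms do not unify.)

Decompose s/1: s(false) ≐ s(X).
Decompose s/1: false ≐ X.
Bind X := false; substituting into the one remaining equation that mentions X gives: s(cons(cons(5, Y2), e)) ≐ s(cons(cons(5, cons(false, cons(false, 5))), e)).
Decompose s/1: cons(cons(5, Y2), e) ≐ cons(cons(5, cons(false, cons(false, 5))), e).
Decompose cons/2: cons(5, Y2) ≐ cons(5, cons(false, cons(false, 5))),  e ≐ e.
Decompose cons/2: 5 ≐ 5,  Y2 ≐ cons(false, cons(false, 5)).
Delete trivial equation 5 ≐ 5.
Bind Y2 := cons(false, cons(false, 5)); substituting into the one remaining equation that mentions Y2 gives: cons(s(cons(T, n)), cons(n, 1)) ≐ cons(s(cons(s(cons(false, cons(false, 5))), n)), cons(n, 1)).
Delete trivial equation e ≐ e.
Decompose cons/2: s(cons(T, n)) ≐ s(cons(s(cons(false, cons(false, 5))), n)),  cons(n, 1) ≐ cons(n, 1).
Decompose s/1: cons(T, n) ≐ cons(s(cons(false, cons(false, 5))), n).
Decompose cons/2: T ≐ s(cons(false, cons(false, 5))),  n ≐ n.
Bind T := s(cons(false, cons(false, 5))); no other remaining equation mentions T.
Delete trivial equation n ≐ n.
Delete trivial equation cons(n, 1) ≐ cons(n, 1).
MGU = { X -> false, Y2 -> cons(false, cons(false, 5)), T -> s(cons(false, cons(false, 5))) }, so Y2 -> cons(false, cons(false, 5)).

cons(false, cons(false, 5))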